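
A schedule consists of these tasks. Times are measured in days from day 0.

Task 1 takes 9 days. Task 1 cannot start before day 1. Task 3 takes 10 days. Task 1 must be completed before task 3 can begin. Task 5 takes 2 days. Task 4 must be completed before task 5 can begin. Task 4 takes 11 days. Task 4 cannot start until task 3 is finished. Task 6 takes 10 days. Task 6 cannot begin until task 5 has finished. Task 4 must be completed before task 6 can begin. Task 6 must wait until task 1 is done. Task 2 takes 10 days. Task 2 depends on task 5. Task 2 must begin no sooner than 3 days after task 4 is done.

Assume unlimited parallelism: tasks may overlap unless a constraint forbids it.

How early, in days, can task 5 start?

Task 1 cannot begin until its own release at day 1. It runs from day 1 to 1 + 9 = day 10.
Task 3 cannot begin until task 1 (finishes day 10). It runs from day 10 to 10 + 10 = day 20.
After task 3 (finishes day 20), task 4 can start at day 20 and finishes at day 31.
Task 5 waits on task 4 (finishes day 31), so the earliest it can start is day 31.

31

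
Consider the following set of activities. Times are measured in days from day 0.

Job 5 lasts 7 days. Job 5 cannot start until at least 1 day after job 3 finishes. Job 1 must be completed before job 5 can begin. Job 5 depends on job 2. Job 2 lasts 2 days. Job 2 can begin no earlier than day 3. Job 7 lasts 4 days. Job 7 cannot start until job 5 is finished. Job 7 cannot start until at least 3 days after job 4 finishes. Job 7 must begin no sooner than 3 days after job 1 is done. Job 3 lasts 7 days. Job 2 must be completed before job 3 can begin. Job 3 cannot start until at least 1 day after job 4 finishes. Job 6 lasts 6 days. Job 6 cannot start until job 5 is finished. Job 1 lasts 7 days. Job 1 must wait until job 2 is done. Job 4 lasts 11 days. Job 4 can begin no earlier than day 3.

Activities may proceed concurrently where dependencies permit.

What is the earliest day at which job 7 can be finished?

34

After its own release at day 3, job 4 can start at day 3 and finishes at day 14.
Job 2 cannot begin until its own release at day 3. It runs from day 3 to 3 + 2 = day 5.
Job 3 has to wait for job 2 (finishes day 5); job 4 (finishes day 14, plus 1-day gap → day 15). The latest of these is day 15, so job 3 runs day 15 to 15 + 7 = day 22.
Job 1 waits on job 2 (finishes day 5), so it starts at day 5 and finishes at 5 + 7 = day 12.
For job 5: job 3 (finishes day 22, plus 1-day gap → day 23); job 1 (finishes day 12); job 2 (finishes day 5). Taking the maximum gives a start of day 23, and it finishes at 23 + 7 = day 30.
Job 7 needs all of job 5 (finishes day 30); job 4 (finishes day 14, plus 3-day gap → day 17); job 1 (finishes day 12, plus 3-day gap → day 15). That puts its earliest start at day 30; it finishes at 30 + 4 = day 34.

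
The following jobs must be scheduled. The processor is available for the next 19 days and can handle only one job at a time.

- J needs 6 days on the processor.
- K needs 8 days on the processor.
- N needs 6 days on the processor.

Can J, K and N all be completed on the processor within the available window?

No

Running back to back, the jobs need 6 + 8 + 6 = 20 days on the processor.
Since 20 > 19, they cannot all fit.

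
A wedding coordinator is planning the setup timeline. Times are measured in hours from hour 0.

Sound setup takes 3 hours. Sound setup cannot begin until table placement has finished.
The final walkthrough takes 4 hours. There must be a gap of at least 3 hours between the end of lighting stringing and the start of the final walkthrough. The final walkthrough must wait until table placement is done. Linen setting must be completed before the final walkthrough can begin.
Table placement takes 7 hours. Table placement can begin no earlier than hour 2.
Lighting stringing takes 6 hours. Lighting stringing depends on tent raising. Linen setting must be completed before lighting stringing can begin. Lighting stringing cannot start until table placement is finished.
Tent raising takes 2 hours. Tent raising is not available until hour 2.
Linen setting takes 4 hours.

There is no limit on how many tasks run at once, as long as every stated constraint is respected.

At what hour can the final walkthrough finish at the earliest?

Linen setting can start immediately at hour 0; it finishes at hour 4.
Table placement waits on its own release at hour 2, so it starts at hour 2 and finishes at 2 + 7 = hour 9.
Tent raising waits on its own release at hour 2, so it starts at hour 2 and finishes at 2 + 2 = hour 4.
Lighting stringing has to wait for tent raising (finishes hour 4); linen setting (finishes hour 4); table placement (finishes hour 9). The latest of these is hour 9, so lighting stringing runs hour 9 to 9 + 6 = hour 15.
The final walkthrough has to wait for lighting stringing (finishes hour 15, plus 3-hour gap → hour 18); table placement (finishes hour 9); linen setting (finishes hour 4). The latest of these is hour 18, so the final walkthrough runs hour 18 to 18 + 4 = hour 22.

22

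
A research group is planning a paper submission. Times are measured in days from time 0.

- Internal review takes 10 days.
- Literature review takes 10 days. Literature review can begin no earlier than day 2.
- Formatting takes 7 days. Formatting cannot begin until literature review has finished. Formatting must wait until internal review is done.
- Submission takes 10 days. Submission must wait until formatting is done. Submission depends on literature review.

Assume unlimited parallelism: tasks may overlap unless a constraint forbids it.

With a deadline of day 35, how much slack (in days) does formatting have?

6

Internal review has no prerequisites, so it starts at day 0 and finishes at day 10.
Literature review cannot begin until its own release at day 2. It runs from day 2 to 2 + 10 = day 12.
Formatting needs all of literature review (finishes day 12); internal review (finishes day 10). That puts its earliest start at day 12; it finishes at 12 + 7 = day 19.

Working backward from the deadline:
Nothing follows submission; the deadline of day 35 is its only limit. It must start by 35 − 10 = day 25.
Formatting has to be done before submission (must start by day 25). That means finishing by day 25, i.e. starting by 25 − 7 = day 18.
So formatting can start as early as day 12 and as late as day 18, giving 18 − 12 = 6 days of slack.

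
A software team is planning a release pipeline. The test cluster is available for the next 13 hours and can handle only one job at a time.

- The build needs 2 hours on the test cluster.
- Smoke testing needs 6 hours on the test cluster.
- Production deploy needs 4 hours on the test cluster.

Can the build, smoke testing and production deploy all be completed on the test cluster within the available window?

Running back to back, the jobs need 2 + 6 + 4 = 12 hours on the test cluster.
Since 12 ≤ 13, they fit within the window.

Yes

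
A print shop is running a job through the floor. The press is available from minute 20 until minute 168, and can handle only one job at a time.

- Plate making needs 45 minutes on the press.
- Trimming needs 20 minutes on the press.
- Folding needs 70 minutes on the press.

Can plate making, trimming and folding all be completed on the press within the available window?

The press window is 168 − 20 = 148 minutes.
Running back to back, the jobs need 45 + 20 + 70 = 135 minutes on the press.
Since 135 ≤ 148, they fit within the window.

Yes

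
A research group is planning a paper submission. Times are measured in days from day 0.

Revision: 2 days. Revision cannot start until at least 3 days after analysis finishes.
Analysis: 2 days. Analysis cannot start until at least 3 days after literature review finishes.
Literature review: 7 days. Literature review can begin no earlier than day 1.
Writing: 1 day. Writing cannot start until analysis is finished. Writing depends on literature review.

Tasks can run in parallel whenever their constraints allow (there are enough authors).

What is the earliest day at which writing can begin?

13

Literature review cannot begin until its own release at day 1. It runs from day 1 to 1 + 7 = day 8.
After literature review (finishes day 8, plus 3-day gap → day 11), analysis can start at day 11 and finishes at day 13.
Writing waits on analysis (finishes day 13); literature review (finishes day 8). The latest of these is day 13, which is the earliest writing can start.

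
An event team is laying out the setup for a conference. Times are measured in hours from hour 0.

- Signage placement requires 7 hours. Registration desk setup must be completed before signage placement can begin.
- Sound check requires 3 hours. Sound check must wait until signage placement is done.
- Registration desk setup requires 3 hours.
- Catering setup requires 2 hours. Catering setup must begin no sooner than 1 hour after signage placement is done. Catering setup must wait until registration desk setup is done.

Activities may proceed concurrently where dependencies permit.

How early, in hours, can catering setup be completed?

Nothing blocks registration desk setup, so it runs from hour 0 to hour 3.
After registration desk setup (finishes hour 3), signage placement can start at hour 3 and finishes at hour 10.
For catering setup: signage placement (finishes hour 10, plus 1-hour gap → hour 11); registration desk setup (finishes hour 3). Taking the maximum gives a start of hour 11, and it finishes at 11 + 2 = hour 13.

13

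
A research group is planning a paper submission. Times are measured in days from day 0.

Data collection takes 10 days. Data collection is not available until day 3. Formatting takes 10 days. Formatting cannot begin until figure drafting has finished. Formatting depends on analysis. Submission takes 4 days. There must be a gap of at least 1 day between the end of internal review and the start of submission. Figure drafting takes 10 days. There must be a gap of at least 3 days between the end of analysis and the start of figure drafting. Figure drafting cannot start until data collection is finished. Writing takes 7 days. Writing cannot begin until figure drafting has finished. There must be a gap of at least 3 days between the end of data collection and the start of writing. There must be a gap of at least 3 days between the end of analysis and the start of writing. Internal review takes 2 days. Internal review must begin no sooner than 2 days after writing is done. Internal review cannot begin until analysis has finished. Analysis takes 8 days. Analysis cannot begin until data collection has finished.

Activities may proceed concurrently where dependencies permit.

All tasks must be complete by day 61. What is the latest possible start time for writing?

Submission must finish by day 61; it takes 4 days, so it must start by 61 − 4 = day 57.
Internal review feeds into submission (must start by day 57, minus 1-day gap → day 56); so internal review must finish by day 56 and therefore start by day 54.
Writing must finish before internal review (must start by day 54, minus 2-day gap → day 52). With a 7-day duration, writing must start by 52 − 7 = day 45.

45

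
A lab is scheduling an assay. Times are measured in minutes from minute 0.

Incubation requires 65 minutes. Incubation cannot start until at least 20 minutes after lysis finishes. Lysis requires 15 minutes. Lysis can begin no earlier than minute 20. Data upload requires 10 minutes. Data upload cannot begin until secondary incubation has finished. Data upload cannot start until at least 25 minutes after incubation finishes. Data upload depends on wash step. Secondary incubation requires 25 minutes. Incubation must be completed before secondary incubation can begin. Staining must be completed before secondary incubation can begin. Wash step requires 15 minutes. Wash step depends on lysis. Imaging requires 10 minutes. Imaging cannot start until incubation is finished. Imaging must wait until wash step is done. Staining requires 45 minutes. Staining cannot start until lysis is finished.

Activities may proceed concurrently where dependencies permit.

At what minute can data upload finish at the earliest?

After its own release at minute 20, lysis can start at minute 20 and finishes at minute 35.
Staining waits on lysis (finishes minute 35), so it starts at minute 35 and finishes at 35 + 45 = minute 80.
After lysis (finishes minute 35), wash step can start at minute 35 and finishes at minute 50.
Incubation cannot begin until lysis (finishes minute 35, plus 20-minute gap → minute 55). It runs from minute 55 to 55 + 65 = minute 120.
Secondary incubation cannot start until incubation (finishes minute 120); staining (finishes minute 80). The controlling bound is minute 120, so secondary incubation finishes at 120 + 25 = minute 145.
Data upload cannot start until secondary incubation (finishes minute 145); incubation (finishes minute 120, plus 25-minute gap → minute 145); wash step (finishes minute 50). The controlling bound is minute 145, so data upload finishes at 145 + 10 = minute 155.

155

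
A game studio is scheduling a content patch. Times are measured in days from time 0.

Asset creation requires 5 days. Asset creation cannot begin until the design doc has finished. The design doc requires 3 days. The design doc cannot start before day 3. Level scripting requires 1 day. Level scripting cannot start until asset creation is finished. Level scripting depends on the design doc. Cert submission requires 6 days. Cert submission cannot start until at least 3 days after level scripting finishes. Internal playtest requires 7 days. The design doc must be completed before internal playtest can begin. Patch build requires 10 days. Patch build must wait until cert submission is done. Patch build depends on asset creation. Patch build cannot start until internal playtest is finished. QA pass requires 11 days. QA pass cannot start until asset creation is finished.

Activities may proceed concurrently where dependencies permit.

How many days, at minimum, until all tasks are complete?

After its own release at day 3, the design doc can start at day 3 and finishes at day 6.
After the design doc (finishes day 6), internal playtest can start at day 6 and finishes at day 13.
After the design doc (finishes day 6), asset creation can start at day 6 and finishes at day 11.
QA pass waits on asset creation (finishes day 11), so it starts at day 11 and finishes at 11 + 11 = day 22.
Level scripting cannot start until asset creation (finishes day 11); the design doc (finishes day 6). The controlling bound is day 11, so level scripting finishes at 11 + 1 = day 12.
After level scripting (finishes day 12, plus 3-day gap → day 15), cert submission can start at day 15 and finishes at day 21.
Patch build needs all of cert submission (finishes day 21); asset creation (finishes day 11); internal playtest (finishes day 13). That puts its earliest start at day 21; it finishes at 21 + 10 = day 31.
All tasks are finished once the last one completes. Finish times: The design doc at 6, Asset creation at 11, Level scripting at 12, Internal playtest at 13, QA pass at 22, Cert submission at 21, Patch build at 31. The latest is day 31.

31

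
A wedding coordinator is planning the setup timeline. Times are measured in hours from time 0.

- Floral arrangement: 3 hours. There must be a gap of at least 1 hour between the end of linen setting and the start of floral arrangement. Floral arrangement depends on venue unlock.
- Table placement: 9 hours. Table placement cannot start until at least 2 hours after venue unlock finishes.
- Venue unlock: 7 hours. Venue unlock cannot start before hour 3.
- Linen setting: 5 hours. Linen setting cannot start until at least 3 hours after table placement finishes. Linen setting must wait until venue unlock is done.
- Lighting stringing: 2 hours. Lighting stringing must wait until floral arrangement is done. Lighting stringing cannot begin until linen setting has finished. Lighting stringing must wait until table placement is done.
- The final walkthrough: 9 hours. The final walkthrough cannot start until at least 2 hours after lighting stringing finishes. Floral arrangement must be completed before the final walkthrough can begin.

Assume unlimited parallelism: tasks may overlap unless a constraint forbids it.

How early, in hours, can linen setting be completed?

29

Venue unlock cannot begin until its own release at hour 3. It runs from hour 3 to 3 + 7 = hour 10.
After venue unlock (finishes hour 10, plus 2-hour gap → hour 12), table placement can start at hour 12 and finishes at hour 21.
Linen setting cannot start until table placement (finishes hour 21, plus 3-hour gap → hour 24); venue unlock (finishes hour 10). The controlling bound is hour 24, so linen setting finishes at 24 + 5 = hour 29.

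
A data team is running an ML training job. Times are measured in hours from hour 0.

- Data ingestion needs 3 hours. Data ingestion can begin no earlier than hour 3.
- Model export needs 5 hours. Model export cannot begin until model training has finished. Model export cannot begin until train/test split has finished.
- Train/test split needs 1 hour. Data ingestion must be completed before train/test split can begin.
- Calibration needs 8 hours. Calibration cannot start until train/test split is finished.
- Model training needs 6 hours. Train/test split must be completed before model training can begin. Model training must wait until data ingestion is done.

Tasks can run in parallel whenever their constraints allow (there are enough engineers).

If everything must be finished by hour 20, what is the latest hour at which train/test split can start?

Model export must finish by hour 20; it takes 5 hours, so it must start by 20 − 5 = hour 15.
Since model export (must start by hour 15) depends on it, model training must finish by hour 15. Backing off its 6-hour duration gives a latest start of hour 9.
Calibration must finish by hour 20; it takes 8 hours, so it must start by 20 − 8 = hour 12.
For train/test split: model training (must start by hour 9); calibration (must start by hour 12); model export (must start by hour 15). The most restrictive is hour 9; with a 1-hour duration, train/test split must start by hour 8.

8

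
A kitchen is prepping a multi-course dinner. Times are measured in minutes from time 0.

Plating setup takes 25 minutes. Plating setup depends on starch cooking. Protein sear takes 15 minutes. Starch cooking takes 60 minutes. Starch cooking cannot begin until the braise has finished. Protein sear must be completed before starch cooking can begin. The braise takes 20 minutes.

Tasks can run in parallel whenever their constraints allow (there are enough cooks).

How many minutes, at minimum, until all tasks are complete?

105

Protein sear can start immediately at minute 0; it finishes at minute 15.
Nothing blocks the braise, so it runs from minute 0 to minute 20.
Starch cooking has to wait for the braise (finishes minute 20); protein sear (finishes minute 15). The latest of these is minute 20, so starch cooking runs minute 20 to 20 + 60 = minute 80.
Plating setup cannot begin until starch cooking (finishes minute 80). It runs from minute 80 to 80 + 25 = minute 105.
All tasks are finished once the last one completes. Finish times: The braise at 20, Protein sear at 15, Starch cooking at 80, Plating setup at 105. The latest is minute 105.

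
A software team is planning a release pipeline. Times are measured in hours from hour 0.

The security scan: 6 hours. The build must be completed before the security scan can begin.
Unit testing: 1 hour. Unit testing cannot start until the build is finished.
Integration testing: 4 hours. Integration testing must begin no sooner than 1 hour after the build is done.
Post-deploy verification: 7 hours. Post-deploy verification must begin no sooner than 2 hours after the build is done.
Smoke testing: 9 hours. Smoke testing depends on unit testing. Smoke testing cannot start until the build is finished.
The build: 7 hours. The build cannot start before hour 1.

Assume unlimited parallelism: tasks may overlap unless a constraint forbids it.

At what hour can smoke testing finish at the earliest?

The build cannot begin until its own release at hour 1. It runs from hour 1 to 1 + 7 = hour 8.
Unit testing cannot begin until the build (finishes hour 8). It runs from hour 8 to 8 + 1 = hour 9.
Smoke testing cannot start until unit testing (finishes hour 9); the build (finishes hour 8). The controlling bound is hour 9, so smoke testing finishes at 9 + 9 = hour 18.

18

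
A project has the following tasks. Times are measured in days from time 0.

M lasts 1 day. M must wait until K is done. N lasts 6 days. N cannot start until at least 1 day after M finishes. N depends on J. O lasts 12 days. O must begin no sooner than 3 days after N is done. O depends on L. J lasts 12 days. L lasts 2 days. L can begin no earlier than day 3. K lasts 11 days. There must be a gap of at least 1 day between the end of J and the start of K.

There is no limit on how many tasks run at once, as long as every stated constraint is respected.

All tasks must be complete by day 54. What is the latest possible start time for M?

O must finish by day 54; it takes 12 days, so it must start by 54 − 12 = day 42.
Since O (must start by day 42, minus 3-day gap → day 39) depends on it, N must finish by day 39. Backing off its 6-day duration gives a latest start of day 33.
M must finish before N (must start by day 33, minus 1-day gap → day 32). With a 1-day duration, M must start by 32 − 1 = day 31.

31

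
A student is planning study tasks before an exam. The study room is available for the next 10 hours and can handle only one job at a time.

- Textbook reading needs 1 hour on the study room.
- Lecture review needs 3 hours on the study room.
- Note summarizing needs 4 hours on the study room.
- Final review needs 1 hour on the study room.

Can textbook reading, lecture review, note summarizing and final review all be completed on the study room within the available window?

Yes

Running back to back, the jobs need 1 + 3 + 4 + 1 = 9 hours on the study room.
Since 9 ≤ 10, they fit within the window.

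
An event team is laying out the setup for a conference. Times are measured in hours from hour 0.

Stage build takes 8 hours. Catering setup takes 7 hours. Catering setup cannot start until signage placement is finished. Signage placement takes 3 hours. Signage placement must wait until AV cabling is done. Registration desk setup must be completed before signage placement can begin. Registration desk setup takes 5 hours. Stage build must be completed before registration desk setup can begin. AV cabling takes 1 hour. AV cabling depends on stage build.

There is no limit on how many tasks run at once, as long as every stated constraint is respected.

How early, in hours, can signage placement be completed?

16

Stage build can start immediately at hour 0; it finishes at hour 8.
Registration desk setup cannot begin until stage build (finishes hour 8). It runs from hour 8 to 8 + 5 = hour 13.
AV cabling waits on stage build (finishes hour 8), so it starts at hour 8 and finishes at 8 + 1 = hour 9.
Signage placement cannot start until AV cabling (finishes hour 9); registration desk setup (finishes hour 13). The controlling bound is hour 13, so signage placement finishes at 13 + 3 = hour 16.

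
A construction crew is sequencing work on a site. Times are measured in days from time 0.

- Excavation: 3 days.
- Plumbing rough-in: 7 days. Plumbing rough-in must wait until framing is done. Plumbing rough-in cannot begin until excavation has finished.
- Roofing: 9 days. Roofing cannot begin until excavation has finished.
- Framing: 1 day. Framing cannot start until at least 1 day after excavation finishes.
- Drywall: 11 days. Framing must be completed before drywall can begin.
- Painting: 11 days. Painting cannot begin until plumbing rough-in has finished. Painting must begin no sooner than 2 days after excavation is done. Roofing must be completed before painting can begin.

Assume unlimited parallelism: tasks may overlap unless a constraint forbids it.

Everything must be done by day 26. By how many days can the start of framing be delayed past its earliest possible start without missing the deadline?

Excavation can start immediately at day 0; it finishes at day 3.
Framing cannot begin until excavation (finishes day 3, plus 1-day gap → day 4). It runs from day 4 to 4 + 1 = day 5.

Working backward from the deadline:
To finish by day 26, painting (duration 11) must start no later than day 15.
Plumbing rough-in has to be done before painting (must start by day 15). That means finishing by day 15, i.e. starting by 15 − 7 = day 8.
Drywall has no dependents, so it just needs to finish by day 26. Starting by 26 − 11 = day 15 achieves that.
Framing must finish in time for plumbing rough-in (must start by day 8); drywall (must start by day 15). The tightest is day 8, so framing must start by 8 − 1 = day 7.
So framing can start as early as day 4 and as late as day 7, giving 7 − 4 = 3 days of slack.

3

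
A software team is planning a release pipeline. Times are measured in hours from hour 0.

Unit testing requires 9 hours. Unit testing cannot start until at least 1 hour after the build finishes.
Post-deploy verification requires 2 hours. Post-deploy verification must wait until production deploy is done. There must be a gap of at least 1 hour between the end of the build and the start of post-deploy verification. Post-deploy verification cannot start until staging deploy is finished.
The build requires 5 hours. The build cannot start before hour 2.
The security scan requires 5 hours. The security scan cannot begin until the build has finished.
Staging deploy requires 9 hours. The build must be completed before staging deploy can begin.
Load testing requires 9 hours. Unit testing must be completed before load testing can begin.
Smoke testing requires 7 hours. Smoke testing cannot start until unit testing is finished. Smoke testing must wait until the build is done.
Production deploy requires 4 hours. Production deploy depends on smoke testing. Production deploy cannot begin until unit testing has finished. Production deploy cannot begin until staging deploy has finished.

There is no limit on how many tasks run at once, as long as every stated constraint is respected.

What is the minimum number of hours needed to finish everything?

The build cannot begin until its own release at hour 2. It runs from hour 2 to 2 + 5 = hour 7.
After the build (finishes hour 7), staging deploy can start at hour 7 and finishes at hour 16.
After the build (finishes hour 7), the security scan can start at hour 7 and finishes at hour 12.
Unit testing waits on the build (finishes hour 7, plus 1-hour gap → hour 8), so it starts at hour 8 and finishes at 8 + 9 = hour 17.
Load testing waits on unit testing (finishes hour 17), so it starts at hour 17 and finishes at 17 + 9 = hour 26.
Smoke testing cannot start until unit testing (finishes hour 17); the build (finishes hour 7). The controlling bound is hour 17, so smoke testing finishes at 17 + 7 = hour 24.
Production deploy needs all of smoke testing (finishes hour 24); unit testing (finishes hour 17); staging deploy (finishes hour 16). That puts its earliest start at hour 24; it finishes at 24 + 4 = hour 28.
Post-deploy verification has to wait for production deploy (finishes hour 28); the build (finishes hour 7, plus 1-hour gap → hour 8); staging deploy (finishes hour 16). The latest of these is hour 28, so post-deploy verification runs hour 28 to 28 + 2 = hour 30.
All tasks are finished once the last one completes. Finish times: The build at 7, Unit testing at 17, The security scan at 12, Staging deploy at 16, Smoke testing at 24, Load testing at 26, Production deploy at 28, Post-deploy verification at 30. The latest is hour 30.

30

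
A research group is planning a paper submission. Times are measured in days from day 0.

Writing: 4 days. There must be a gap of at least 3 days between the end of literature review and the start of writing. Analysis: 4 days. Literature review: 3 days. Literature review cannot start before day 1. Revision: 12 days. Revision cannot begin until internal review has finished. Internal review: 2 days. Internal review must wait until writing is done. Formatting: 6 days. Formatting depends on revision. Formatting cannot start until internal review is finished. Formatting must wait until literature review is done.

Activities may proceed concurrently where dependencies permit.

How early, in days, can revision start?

After its own release at day 1, literature review can start at day 1 and finishes at day 4.
After literature review (finishes day 4, plus 3-day gap → day 7), writing can start at day 7 and finishes at day 11.
After writing (finishes day 11), internal review can start at day 11 and finishes at day 13.
Revision waits on internal review (finishes day 13), so the earliest it can start is day 13.

13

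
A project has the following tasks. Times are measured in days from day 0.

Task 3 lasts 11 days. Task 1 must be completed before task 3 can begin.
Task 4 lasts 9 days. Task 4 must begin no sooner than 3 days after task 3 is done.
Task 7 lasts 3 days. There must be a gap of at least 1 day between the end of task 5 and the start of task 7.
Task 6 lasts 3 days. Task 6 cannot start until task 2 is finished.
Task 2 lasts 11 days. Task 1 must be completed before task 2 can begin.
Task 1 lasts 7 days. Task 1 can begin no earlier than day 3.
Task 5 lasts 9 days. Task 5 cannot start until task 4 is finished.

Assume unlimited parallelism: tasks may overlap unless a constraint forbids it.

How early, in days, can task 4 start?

After its own release at day 3, task 1 can start at day 3 and finishes at day 10.
Task 3 cannot begin until task 1 (finishes day 10). It runs from day 10 to 10 + 11 = day 21.
Task 4 waits on task 3 (finishes day 21, plus 3-day gap → day 24), so the earliest it can start is day 24.

24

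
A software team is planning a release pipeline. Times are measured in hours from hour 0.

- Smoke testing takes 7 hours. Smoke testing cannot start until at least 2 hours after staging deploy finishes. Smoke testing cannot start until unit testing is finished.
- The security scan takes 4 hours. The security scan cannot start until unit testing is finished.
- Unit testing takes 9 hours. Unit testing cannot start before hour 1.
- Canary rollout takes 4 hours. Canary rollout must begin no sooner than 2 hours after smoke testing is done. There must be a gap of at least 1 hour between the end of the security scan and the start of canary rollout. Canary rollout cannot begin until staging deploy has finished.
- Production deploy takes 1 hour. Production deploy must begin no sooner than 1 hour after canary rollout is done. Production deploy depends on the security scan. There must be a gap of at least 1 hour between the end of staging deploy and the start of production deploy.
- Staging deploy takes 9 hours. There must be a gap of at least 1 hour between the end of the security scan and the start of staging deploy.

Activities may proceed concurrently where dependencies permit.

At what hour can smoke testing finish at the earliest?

After its own release at hour 1, unit testing can start at hour 1 and finishes at hour 10.
After unit testing (finishes hour 10), the security scan can start at hour 10 and finishes at hour 14.
After the security scan (finishes hour 14, plus 1-hour gap → hour 15), staging deploy can start at hour 15 and finishes at hour 24.
Smoke testing needs all of staging deploy (finishes hour 24, plus 2-hour gap → hour 26); unit testing (finishes hour 10). That puts its earliest start at hour 26; it finishes at 26 + 7 = hour 33.

33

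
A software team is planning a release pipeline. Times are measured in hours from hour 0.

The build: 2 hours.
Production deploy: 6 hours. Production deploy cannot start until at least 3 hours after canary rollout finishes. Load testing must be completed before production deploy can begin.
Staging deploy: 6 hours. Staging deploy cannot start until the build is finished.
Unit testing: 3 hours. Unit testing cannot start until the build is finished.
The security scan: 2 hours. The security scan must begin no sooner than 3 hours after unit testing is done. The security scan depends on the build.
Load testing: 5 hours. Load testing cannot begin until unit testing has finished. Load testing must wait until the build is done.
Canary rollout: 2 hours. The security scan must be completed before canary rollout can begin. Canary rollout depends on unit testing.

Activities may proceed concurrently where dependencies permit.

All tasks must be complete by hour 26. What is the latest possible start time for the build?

To finish by hour 26, production deploy (duration 6) must start no later than hour 20.
Canary rollout has to be done before production deploy (must start by hour 20, minus 3-hour gap → hour 17). That means finishing by hour 17, i.e. starting by 17 − 2 = hour 15.
The security scan has to be done before canary rollout (must start by hour 15). That means finishing by hour 15, i.e. starting by 15 − 2 = hour 13.
Load testing feeds into production deploy (must start by hour 20); so load testing must finish by hour 20 and therefore start by hour 15.
For unit testing: the security scan (must start by hour 13, minus 3-hour gap → hour 10); canary rollout (must start by hour 15); load testing (must start by hour 15). The most restrictive is hour 10; with a 3-hour duration, unit testing must start by hour 7.
To finish by hour 26, staging deploy (duration 6) must start no later than hour 20.
The build feeds unit testing (must start by hour 7); the security scan (must start by hour 13); staging deploy (must start by hour 20); load testing (must start by hour 15). Taking the minimum, the build must finish by hour 7 and start by 7 − 2 = hour 5.

5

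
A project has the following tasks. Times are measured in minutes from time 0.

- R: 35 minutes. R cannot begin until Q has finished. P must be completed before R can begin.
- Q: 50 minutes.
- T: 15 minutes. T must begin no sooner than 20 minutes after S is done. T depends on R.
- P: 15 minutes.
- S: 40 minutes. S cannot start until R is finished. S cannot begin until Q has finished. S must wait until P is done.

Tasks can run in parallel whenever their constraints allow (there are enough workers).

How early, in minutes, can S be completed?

Q has no prerequisites, so it starts at minute 0 and finishes at minute 50.
P can start immediately at minute 0; it finishes at minute 15.
R needs all of Q (finishes minute 50); P (finishes minute 15). That puts its earliest start at minute 50; it finishes at 50 + 35 = minute 85.
For S: R (finishes minute 85); Q (finishes minute 50); P (finishes minute 15). Taking the maximum gives a start of minute 85, and it finishes at 85 + 40 = minute 125.

125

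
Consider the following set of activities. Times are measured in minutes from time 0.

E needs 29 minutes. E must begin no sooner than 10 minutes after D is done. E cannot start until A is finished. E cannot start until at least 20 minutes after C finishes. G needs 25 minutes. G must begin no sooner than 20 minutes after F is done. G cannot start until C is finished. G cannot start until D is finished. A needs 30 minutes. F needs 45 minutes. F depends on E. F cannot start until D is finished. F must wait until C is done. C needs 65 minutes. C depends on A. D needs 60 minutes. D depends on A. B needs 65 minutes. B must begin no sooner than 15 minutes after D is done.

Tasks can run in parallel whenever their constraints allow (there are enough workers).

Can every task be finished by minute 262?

Yes

Nothing blocks A, so it runs from minute 0 to minute 30.
After A (finishes minute 30), D can start at minute 30 and finishes at minute 90.
B cannot begin until D (finishes minute 90, plus 15-minute gap → minute 105). It runs from minute 105 to 105 + 65 = minute 170.
After A (finishes minute 30), C can start at minute 30 and finishes at minute 95.
E has to wait for D (finishes minute 90, plus 10-minute gap → minute 100); A (finishes minute 30); C (finishes minute 95, plus 20-minute gap → minute 115). The latest of these is minute 115, so E runs minute 115 to 115 + 29 = minute 144.
For F: E (finishes minute 144); D (finishes minute 90); C (finishes minute 95). Taking the maximum gives a start of minute 144, and it finishes at 144 + 45 = minute 189.
G has to wait for F (finishes minute 189, plus 20-minute gap → minute 209); C (finishes minute 95); D (finishes minute 90). The latest of these is minute 209, so G runs minute 209 to 209 + 25 = minute 234.
Every task is finished by minute 234, which is no later than the deadline of 262, so the schedule is feasible.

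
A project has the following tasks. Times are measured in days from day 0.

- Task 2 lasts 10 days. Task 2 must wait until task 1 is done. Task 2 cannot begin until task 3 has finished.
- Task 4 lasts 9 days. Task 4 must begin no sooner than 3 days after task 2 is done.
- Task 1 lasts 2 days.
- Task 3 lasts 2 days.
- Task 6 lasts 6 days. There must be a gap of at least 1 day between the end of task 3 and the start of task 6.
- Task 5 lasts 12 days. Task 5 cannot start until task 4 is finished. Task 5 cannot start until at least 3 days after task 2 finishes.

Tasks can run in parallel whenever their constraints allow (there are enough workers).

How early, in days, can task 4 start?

Task 3 can start immediately at day 0; it finishes at day 2.
Task 1 has no prerequisites, so it starts at day 0 and finishes at day 2.
Task 2 has to wait for task 1 (finishes day 2); task 3 (finishes day 2). The latest of these is day 2, so task 2 runs day 2 to 2 + 10 = day 12.
Task 4 waits on task 2 (finishes day 12, plus 3-day gap → day 15), so the earliest it can start is day 15.

15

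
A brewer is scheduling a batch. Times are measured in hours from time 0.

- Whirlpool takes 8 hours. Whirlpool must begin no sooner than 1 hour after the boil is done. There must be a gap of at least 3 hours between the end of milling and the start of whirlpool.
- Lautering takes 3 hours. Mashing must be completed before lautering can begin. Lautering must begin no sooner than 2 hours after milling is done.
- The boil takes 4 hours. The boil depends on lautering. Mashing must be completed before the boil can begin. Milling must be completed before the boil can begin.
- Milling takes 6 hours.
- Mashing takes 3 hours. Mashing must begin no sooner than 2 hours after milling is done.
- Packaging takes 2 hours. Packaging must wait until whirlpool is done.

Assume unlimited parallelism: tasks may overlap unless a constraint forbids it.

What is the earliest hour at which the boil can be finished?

18

Milling has no prerequisites, so it starts at hour 0 and finishes at hour 6.
Mashing waits on milling (finishes hour 6, plus 2-hour gap → hour 8), so it starts at hour 8 and finishes at 8 + 3 = hour 11.
Lautering has to wait for mashing (finishes hour 11); milling (finishes hour 6, plus 2-hour gap → hour 8). The latest of these is hour 11, so lautering runs hour 11 to 11 + 3 = hour 14.
The boil needs all of lautering (finishes hour 14); mashing (finishes hour 11); milling (finishes hour 6). That puts its earliest start at hour 14; it finishes at 14 + 4 = hour 18.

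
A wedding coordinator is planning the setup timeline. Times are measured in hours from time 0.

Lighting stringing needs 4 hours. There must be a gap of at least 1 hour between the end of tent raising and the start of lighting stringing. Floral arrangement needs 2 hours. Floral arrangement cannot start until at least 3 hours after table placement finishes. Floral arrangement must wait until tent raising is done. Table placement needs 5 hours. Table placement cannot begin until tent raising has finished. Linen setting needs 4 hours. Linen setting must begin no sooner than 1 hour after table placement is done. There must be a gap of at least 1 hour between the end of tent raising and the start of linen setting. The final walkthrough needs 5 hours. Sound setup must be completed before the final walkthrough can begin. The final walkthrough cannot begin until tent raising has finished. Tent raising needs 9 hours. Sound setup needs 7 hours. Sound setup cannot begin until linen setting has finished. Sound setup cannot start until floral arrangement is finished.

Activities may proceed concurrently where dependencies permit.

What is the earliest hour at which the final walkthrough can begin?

Tent raising has no prerequisites, so it starts at hour 0 and finishes at hour 9.
Table placement waits on tent raising (finishes hour 9), so it starts at hour 9 and finishes at 9 + 5 = hour 14.
Floral arrangement cannot start until table placement (finishes hour 14, plus 3-hour gap → hour 17); tent raising (finishes hour 9). The controlling bound is hour 17, so floral arrangement finishes at 17 + 2 = hour 19.
Linen setting cannot start until table placement (finishes hour 14, plus 1-hour gap → hour 15); tent raising (finishes hour 9, plus 1-hour gap → hour 10). The controlling bound is hour 15, so linen setting finishes at 15 + 4 = hour 19.
Sound setup needs all of linen setting (finishes hour 19); floral arrangement (finishes hour 19). That puts its earliest start at hour 19; it finishes at 19 + 7 = hour 26.
The final walkthrough waits on sound setup (finishes hour 26); tent raising (finishes hour 9). The latest of these is hour 26, which is the earliest the final walkthrough can start.

26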